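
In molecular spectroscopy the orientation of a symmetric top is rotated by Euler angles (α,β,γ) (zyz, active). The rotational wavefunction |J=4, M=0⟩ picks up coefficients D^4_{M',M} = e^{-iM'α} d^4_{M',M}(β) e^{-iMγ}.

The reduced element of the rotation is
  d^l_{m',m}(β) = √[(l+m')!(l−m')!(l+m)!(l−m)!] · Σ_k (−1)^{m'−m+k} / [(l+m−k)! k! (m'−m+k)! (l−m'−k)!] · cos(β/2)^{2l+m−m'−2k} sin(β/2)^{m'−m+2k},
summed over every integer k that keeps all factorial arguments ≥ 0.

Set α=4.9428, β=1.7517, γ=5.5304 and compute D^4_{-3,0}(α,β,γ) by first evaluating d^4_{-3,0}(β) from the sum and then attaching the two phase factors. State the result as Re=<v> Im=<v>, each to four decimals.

Re=0.1615 Im=-0.1951

Split into d^4_{-3,0}(β=1.7517) × two z-phases.
c=cos(1.751700/2)=0.640344, s=sin(1.751700/2)=0.768088; N=√[1·5040·24·24]=1703.830978
k: max(0,(0)−(-3))=3 … min(4+(0),4−(-3))=4
  k=3: (−1)^0·1703.8310/(144)·0.6403^5·0.7681^3 = +0.577251
  k=4: (−1)^1·1703.8310/(144)·0.6403^3·0.7681^5 = -0.830538
d^4_{-3,0}(1.7517) = +0.577251 -0.830538 = -0.253287
D = (-0.637488+0.770461i)·(-0.253287)·(+1.000000+0.000000i) = +0.161468-0.195148i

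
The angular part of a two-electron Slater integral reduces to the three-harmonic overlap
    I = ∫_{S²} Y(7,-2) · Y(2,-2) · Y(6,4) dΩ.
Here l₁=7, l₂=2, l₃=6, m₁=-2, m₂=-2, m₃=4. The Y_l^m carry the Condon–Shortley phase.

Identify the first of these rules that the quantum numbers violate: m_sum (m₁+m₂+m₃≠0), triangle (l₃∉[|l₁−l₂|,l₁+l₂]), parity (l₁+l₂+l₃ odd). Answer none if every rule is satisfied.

parity

m₁+m₂+m₃ = -2 − 2 + 4 = 0  ✓
triangle: |7−2|=5 ≤ l₃=6 ≤ 7+2=9  ✓
parity: l₁+l₂+l₃ = 15 is odd  ✗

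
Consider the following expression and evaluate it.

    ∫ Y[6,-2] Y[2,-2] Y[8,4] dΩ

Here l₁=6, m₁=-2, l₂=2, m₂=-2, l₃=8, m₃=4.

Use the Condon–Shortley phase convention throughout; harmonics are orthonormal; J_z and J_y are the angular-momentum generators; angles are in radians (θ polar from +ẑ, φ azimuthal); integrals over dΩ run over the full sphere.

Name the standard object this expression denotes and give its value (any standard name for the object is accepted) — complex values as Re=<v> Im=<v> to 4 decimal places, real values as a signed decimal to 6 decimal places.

Gaunt coefficient, +0.188806

This is a Gaunt coefficient — the integral of a triple product of spherical harmonics over the sphere.
Rules hold: Σm=0, L=16 even, 4≤8≤8.
N = 13·5·17 = 1105
Δ = 0!·12!·4!/17! = 1/30940
Racah Σ t=0..0: t=0:+1/2073600 = 1/2073600
⇒ 3j(6 2 8; 0 0 0)² = 28/1105, sgn +1
Racah Σ t=0..0: t=0:+1/23224320 = 1/23224320
⇒ 3j(6 2 8; -2 -2 4)² = 99/6188, sgn +1
4πI² = N·(3j₀)²·(3jₘ)² = 99/221
I = +1·√(0.447964/4π) = 0.18880632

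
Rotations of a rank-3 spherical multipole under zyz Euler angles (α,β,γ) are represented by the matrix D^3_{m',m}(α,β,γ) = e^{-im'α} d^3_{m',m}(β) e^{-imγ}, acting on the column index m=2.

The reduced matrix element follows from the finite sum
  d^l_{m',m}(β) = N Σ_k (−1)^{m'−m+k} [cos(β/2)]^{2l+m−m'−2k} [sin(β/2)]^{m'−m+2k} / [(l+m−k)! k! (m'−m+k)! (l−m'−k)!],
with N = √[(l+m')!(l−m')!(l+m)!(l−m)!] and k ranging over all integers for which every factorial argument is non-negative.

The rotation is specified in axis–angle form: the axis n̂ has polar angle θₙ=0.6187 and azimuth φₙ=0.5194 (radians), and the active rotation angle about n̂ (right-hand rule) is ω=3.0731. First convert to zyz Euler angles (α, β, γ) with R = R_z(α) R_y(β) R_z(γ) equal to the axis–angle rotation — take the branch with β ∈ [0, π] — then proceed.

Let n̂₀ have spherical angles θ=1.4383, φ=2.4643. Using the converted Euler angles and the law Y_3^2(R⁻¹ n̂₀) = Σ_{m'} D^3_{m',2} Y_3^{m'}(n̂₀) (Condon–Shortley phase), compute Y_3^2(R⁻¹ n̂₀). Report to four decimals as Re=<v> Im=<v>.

Axis–angle → zyz. n̂ = (sinθₙcosφₙ, sinθₙsinφₙ, cosθₙ) = (+0.503488, +0.287877, +0.814633), ω = 3.0731.
R = I cosω + sinω [n̂]ₓ + (1−cosω) n̂n̂ᵀ gives
  R = [-0.491250, +0.233792, +0.839056; +0.345298, -0.832103, +0.434020; +0.799652, +0.502936, +0.328043]
β = atan2(√(R₁₃²+R₂₃²), R₃₃) = 1.236565; α = atan2(R₂₃, R₁₃) mod 2π = 0.477369; γ = atan2(R₃₂, −R₃₁) mod 2π = 2.580162
Need the full column D^3_{m',2} for m'=−3..3 at α=0.4774, β=1.2366, γ=2.5802.
cos(β/2)=0.814875, sin(β/2)=0.579637
d^3_{-3,2}: single k=5 term ⇒ +0.130601;  D = -0.108766+0.072294i
d^3_{-2,2}: k∈[4..5] ⇒ +0.374779 -0.037926 = +0.336853;  D = -0.163504+0.294511i
d^3_{-1,2}: k∈[3..4] ⇒ +0.666454 -0.168605 = +0.497850;  D = -0.014652+0.497634i
d^3_{0,2}: k∈[2..3] ⇒ +0.811403 -0.410550 = +0.400853;  D = +0.173611+0.361306i
d^3_{1,2}: k∈[1..2] ⇒ +0.658584 -0.666454 = -0.007871;  D = -0.006287-0.004735i
d^3_{2,2}: k∈[0..1] ⇒ +0.292783 -0.740706 = -0.447923;  D = -0.441607-0.074952i
d^3_{3,2}: single k=0 term ⇒ -0.510137;  D = -0.485938+0.155256i
Y_3^{m'}(θ=1.4383,φ=2.4643) and Σ D·Y over m':
  (-0.1088+0.0723i)·(+0.1808-0.3639i)  (-0.1635+0.2945i)·(+0.0285+0.1296i)  (-0.0147+0.4976i)·(+0.2279+0.1832i)  (+0.1736+0.3613i)·(-0.1436+0.0000i)  (-0.0063-0.0047i)·(-0.2279+0.1832i)  (-0.4416-0.0750i)·(+0.0285-0.1296i)  (-0.4859+0.1553i)·(-0.1808-0.3639i)
Y_3^2(R⁻¹ n̂) = -0.031247+0.302452i

Re=-0.0312 Im=0.3025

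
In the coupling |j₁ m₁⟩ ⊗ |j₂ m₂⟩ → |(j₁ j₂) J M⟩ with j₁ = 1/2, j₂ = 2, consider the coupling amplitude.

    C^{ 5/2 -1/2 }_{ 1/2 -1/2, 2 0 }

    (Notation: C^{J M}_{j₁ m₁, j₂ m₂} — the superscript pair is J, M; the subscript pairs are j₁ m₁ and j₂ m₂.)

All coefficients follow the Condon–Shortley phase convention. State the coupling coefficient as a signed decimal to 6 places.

+√(3/5) ≈ +0.774597

j₁+j₂−J=0  J+j₁−j₂=1  J−j₁+j₂=4  j₁+j₂+J+1=6
(j₁±m₁, j₂±m₂, J±M) = (0,1,2,2,2,3)
P² = 48/5
sum k=0..0:
  [0] +1/4 = 1/4
S = 1/4
C² = P²·S² = 3/5 ; C = +0.774597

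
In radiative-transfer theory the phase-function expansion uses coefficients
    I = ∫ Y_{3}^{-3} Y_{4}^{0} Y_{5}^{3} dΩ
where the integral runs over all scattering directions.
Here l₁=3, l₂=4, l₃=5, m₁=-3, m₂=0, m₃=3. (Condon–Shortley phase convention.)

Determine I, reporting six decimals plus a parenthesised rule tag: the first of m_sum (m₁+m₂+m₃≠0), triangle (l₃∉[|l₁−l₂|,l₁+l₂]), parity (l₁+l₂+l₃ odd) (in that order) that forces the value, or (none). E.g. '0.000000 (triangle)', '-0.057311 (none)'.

Checks pass: Σm=0; 12 even; l₃=5∈[1,7].
(2·3+1)(2·4+1)(2·5+1) = 693
Δ: 2! 4! 6! / 13! → 1/180180
sum: t=0:+1/576 t=1:−1/144 t=2:+1/576 = -1/288
3j²(3 4 5; 0 0 0) = Δ·Π!·Σ² = 20/1001  (sign +1)
sum: t=2:+1/2304 = 1/2304
3j²(3 4 5; -3 0 3) = Δ·Π!·Σ² = 5/143  (sign +1)
combine: 4πI² = 693·20/1001·5/143 = 900/1859
take √, sign +1: I = 0.19628026
No selection rule forces the value: the integral is nonzero (none).

0.196280 (none)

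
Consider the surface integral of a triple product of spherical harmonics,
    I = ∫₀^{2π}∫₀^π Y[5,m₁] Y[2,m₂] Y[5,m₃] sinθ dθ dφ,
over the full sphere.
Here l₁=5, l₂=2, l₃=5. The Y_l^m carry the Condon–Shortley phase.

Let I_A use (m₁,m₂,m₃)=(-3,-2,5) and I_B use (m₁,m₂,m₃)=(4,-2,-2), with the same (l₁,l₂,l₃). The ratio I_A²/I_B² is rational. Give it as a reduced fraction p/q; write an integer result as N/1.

5/12

l's match ⇒ only the (l;m) 3-j factors differ between A and B.
A: triangle coeff Δ(5,2,5) = 1/38610; Σ_t [0,0]: t=0:+1/161280 = 1/161280; (3j)²=1/143 [(5 2 5; -3 -2 5)], sign=+1
B: triangle coeff Δ(5,2,5) = 1/38610; Σ_t [0,0]: t=0:+1/20160 = 1/20160; (3j)²=12/715 [(5 2 5; 4 -2 -2)], sign=-1
I_A²/I_B² = (1/143)/(12/715) = 5/12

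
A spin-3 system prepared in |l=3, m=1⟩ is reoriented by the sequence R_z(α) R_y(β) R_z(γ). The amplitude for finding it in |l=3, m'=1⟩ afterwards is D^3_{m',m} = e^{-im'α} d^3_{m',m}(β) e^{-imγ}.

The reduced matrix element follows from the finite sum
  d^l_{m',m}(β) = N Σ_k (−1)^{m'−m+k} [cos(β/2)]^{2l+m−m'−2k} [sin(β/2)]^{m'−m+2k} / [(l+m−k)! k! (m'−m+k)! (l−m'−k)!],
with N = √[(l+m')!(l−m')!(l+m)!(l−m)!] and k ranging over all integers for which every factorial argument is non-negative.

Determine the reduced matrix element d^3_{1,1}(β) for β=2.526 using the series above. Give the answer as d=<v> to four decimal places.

d=0.3938

d^3_{1,1}(β=2.5260) via the finite sum:
Half-angle: c=0.302959, s=0.953004. N=√(24·2·24·2)=48.000000
Admissible k: 0..2 (factorial args all ≥0)
  k=0: (−1)^0·48.0000/(48)·0.3030^6·0.9530^0 = +0.000773
  k=1: (−1)^1·48.0000/(6)·0.3030^4·0.9530^2 = -0.061209
  k=2: (−1)^2·48.0000/(8)·0.3030^2·0.9530^4 = +0.454253
d^3_{1,1}(2.5260) = +0.000773 -0.061209 +0.454253 = +0.393817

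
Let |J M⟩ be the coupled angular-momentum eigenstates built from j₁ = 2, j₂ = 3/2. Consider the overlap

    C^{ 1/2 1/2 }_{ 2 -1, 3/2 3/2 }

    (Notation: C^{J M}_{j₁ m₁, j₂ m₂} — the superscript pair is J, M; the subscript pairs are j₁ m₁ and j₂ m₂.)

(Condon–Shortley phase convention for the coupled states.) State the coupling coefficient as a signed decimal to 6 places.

triangle: 3!×1!×0!/5! = 6/120
(j±m)!: 1!×3!×3!×0!×1!×0! = 36
prefactor² = (2J+1)×Δ×N² = 18/5
  k=3: −1/(3!×0!×0!×0!×1!×0!) = -1/6
Σ = -1/6  ⇒  CG² = 18/5×(-1/6)² = 1/10
CG = −√(1/10) = -0.316228

−√(1/10) ≈ -0.316228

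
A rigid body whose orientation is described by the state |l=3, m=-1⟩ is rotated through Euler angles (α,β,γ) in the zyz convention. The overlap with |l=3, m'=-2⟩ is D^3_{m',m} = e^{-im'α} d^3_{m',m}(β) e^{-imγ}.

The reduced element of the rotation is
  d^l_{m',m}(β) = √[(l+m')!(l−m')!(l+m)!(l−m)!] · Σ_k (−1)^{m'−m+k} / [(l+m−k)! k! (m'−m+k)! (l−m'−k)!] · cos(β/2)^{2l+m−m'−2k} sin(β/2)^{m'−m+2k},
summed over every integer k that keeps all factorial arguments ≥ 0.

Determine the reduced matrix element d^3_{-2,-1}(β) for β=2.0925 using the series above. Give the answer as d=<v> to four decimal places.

d=-0.4289

d^3_{-2,-1}(β=2.0925) via the finite sum:
Half-angle: c=0.500820, s=0.865551. N=√(1·120·2·24)=75.894664
k: max(0,(-1)−(-2))=1 … min(3+(-1),3−(-2))=2
  k=1: (−1)^0·75.8947/(24)·0.5008^5·0.8656^1 = +0.086239
  k=2: (−1)^1·75.8947/(12)·0.5008^3·0.8656^3 = -0.515174
d^3_{-2,-1}(2.0925) = +0.086239 -0.515174 = -0.428936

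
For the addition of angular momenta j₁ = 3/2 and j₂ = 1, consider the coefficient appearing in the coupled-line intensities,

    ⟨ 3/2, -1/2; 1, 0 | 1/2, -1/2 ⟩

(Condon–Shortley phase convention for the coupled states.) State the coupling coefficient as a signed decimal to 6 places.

−√(1/3) = -0.577350

j₁+j₂−J=2  J+j₁−j₂=1  J−j₁+j₂=0  j₁+j₂+J+1=4
(j₁±m₁, j₂±m₂, J±M) = (1,2,1,1,0,1)
P² = 1/3
sum k=1..1:
  [1] −1/1 = -1
S = -1
C² = P²·S² = 1/3 ; C = -0.577350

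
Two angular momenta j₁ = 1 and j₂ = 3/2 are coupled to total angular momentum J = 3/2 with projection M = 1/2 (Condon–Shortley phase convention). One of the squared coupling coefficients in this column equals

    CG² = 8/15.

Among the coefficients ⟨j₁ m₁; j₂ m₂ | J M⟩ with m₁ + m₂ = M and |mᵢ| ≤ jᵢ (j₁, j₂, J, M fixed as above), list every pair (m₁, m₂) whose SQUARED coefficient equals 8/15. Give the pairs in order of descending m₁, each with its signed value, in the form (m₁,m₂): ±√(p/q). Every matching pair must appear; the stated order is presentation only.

(1,-1/2): +√(8/15)

Admissible pairs with m₁+m₂ = M = 1/2: (-1,3/2), (0,1/2), (1,-1/2)
  (m₁,m₂)=(1,-1/2): CG² = 8/15, CG = +√(8/15)   ← matches the target
  (m₁,m₂)=(0,1/2): CG² = 1/15, CG = −√(1/15)
  (m₁,m₂)=(-1,3/2): CG² = 2/5, CG = −√(2/5)
Pairs with CG² = 8/15: (1,-1/2): +√(8/15)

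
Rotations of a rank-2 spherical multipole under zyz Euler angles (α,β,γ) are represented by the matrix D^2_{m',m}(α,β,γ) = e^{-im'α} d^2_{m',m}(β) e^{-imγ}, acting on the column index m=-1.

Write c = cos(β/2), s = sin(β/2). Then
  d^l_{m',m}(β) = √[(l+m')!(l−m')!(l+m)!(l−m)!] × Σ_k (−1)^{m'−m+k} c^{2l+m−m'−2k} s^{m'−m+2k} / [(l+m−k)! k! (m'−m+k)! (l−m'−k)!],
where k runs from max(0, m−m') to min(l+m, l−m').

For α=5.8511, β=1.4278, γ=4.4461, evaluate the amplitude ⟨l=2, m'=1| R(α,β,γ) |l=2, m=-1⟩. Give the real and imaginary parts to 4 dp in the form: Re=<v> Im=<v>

Split into d^2_{1,-1}(β=1.4278) × two z-phases.
With c≡cos(β/2)=0.755814 and s≡sin(β/2)=0.654786, N=[6·1·1·6]^{1/2}=6.000000
k∈{0,1} keeps every argument non-negative
  k=0: (−1)^2·6.0000/(2)·0.7558^2·0.6548^2 = +0.734768
  k=1: (−1)^3·6.0000/(6)·0.7558^0·0.6548^4 = -0.183822
d^2_{1,-1}(1.4278) = +0.734768 -0.183822 = +0.550946
Phases: e^{-i·(1)·5.8511}=+0.908094+0.418765i, e^{-i·(-1)·4.4461}=-0.263153-0.964754i ⇒ D=+0.090927-0.543391i

Re=0.0909 Im=-0.5434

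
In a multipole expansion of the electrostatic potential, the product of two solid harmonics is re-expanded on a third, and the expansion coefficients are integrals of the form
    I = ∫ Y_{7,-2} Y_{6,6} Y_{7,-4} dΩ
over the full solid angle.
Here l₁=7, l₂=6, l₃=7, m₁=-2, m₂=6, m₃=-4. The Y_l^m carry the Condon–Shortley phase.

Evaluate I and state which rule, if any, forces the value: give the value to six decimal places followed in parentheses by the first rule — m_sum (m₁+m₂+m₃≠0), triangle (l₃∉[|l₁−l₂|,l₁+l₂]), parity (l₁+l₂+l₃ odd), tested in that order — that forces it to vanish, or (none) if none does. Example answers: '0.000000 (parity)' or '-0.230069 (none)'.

-0.156980 (none)

Rules hold: Σm=0, L=20 even, 1≤7≤13.
N = 15·13·15 = 2925
Δ = 6!·8!·6!/21! = 1/2444321880
Racah Σ t=0..6: t=0:+1/2612736000 t=1:−1/20736000 t=2:+1/1658880 t=3:−1/746496 t=4:+1/1658880 t=5:−1/20736000 t=6:+1/2612736000 = -1/4354560
⇒ 3j(7 6 7; 0 0 0)² = 1000/138567, sgn +1
Racah Σ t=6..6: t=6:+1/373248000 = 1/373248000
⇒ 3j(7 6 7; -2 6 -4)² = 308/20995, sgn -1
4πI² = N·(3j₀)²·(3jₘ)² = 420000/1356277
I = -1·√(0.309671/4π) = -0.15698043
No selection rule forces the value: the integral is nonzero (none).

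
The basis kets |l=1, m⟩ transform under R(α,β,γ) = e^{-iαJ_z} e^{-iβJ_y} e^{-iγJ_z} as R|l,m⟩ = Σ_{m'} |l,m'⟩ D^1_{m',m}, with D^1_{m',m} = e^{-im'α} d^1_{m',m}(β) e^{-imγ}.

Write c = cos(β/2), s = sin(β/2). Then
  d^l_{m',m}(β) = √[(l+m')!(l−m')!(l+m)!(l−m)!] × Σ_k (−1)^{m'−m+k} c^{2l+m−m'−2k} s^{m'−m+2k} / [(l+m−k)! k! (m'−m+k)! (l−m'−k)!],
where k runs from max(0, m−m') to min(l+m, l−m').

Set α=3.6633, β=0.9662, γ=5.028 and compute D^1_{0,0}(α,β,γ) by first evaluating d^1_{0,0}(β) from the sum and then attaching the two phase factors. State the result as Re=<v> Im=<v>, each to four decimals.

Re=0.5684 Im=0.0000

First d^1_{0,0}(β=0.9662), then the phase factors e^{-i(0)α} and e^{-i(0)γ}:
With c≡cos(β/2)=0.885559 and s≡sin(β/2)=0.464527, N=[1·1·1·1]^{1/2}=1.000000
k: max(0,(0)−(0))=0 … min(1+(0),1−(0))=1
  k=0: (−1)^0·1.0000/(1)·0.8856^2·0.4645^0 = +0.784215
  k=1: (−1)^1·1.0000/(1)·0.8856^0·0.4645^2 = -0.215785
d^1_{0,0}(0.9662) = +0.784215 -0.215785 = +0.568430
Phases: e^{-i·(0)·3.6633}=+1.000000+0.000000i, e^{-i·(0)·5.0280}=+1.000000+0.000000i ⇒ D=+0.568430+0.000000i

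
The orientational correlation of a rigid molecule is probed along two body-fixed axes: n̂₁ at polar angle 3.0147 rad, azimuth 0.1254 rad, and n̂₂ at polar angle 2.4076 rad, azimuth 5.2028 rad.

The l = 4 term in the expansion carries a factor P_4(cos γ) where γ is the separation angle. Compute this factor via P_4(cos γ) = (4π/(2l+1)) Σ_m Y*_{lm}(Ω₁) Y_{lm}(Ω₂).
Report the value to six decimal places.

Addition theorem: P_4(cos γ) = (4π/9) Σ_m Y*_{lm}(Ω₁) Y_{lm}(Ω₂), m = −4…4:
  m=-4: (+0.000100+0.000055i) × (-0.033941-0.082371i) = +0.000001-0.000010i  (running Σ = +0.000001-0.000010i)
  m=-3: (-0.002341-0.000925i) × (+0.277937+0.027764i) = -0.000625-0.000322i  (running Σ = -0.000624-0.000332i)
  m=-2: (+0.030558+0.007829i) × (-0.238755+0.356608i) = -0.010088+0.009028i  (running Σ = -0.010711+0.008696i)
  m=-1: (-0.229085-0.028879i) × (-0.095218-0.178339i) = +0.016663+0.043605i  (running Σ = +0.005951+0.052301i)
  m=0: (+0.779466-0.000000i) × (-0.306912+0.000000i) = -0.239227+0.000000i  (running Σ = -0.233276+0.052301i)
  m=1: (+0.229085-0.028879i) × (+0.095218-0.178339i) = +0.016663-0.043605i  (running Σ = -0.216613+0.008696i)
  m=2: (+0.030558-0.007829i) × (-0.238755-0.356608i) = -0.010088-0.009028i  (running Σ = -0.226700-0.000332i)
  m=3: (+0.002341-0.000925i) × (-0.277937+0.027764i) = -0.000625+0.000322i  (running Σ = -0.227325-0.000010i)
  m=4: (+0.000100-0.000055i) × (-0.033941+0.082371i) = +0.000001+0.000010i  (running Σ = -0.227324-0.000000i)
Σ over m = -0.227324-0.000000i; ×(4π/9) → -0.317404-0.000000i. Real part: -0.317404

-0.317404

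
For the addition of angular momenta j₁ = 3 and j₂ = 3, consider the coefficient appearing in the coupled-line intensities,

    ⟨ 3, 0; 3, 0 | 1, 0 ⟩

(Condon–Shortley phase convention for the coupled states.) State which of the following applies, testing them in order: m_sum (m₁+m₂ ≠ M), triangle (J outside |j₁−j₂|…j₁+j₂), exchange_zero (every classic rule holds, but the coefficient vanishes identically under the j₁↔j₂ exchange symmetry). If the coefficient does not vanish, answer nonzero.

m-sum: m₁+m₂ = 0+0 = 0, M = 0  ✓
triangle: |j₁−j₂| = 0 ≤ J = 1 ≤ j₁+j₂ = 6  ✓
exchange: j₁=j₂ and m₁=m₂, and (−1)^(j₁+j₂−J) = (−1)^5 = −1 forces ⟨j₁m₁;j₂m₂|JM⟩ = −⟨j₂m₂;j₁m₁|JM⟩ = −⟨j₁m₁;j₂m₂|JM⟩ ⇒ the coefficient vanishes identically
Racah sum check: Σ_k collapses to 0 ⇒ CG = 0

exchange_zero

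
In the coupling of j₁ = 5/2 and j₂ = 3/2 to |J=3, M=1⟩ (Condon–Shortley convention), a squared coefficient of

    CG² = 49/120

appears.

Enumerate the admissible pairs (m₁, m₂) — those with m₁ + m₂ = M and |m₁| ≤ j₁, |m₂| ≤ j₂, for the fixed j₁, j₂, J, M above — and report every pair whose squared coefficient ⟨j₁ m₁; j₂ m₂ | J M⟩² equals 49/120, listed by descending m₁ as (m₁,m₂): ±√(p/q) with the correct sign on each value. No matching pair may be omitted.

(3/2,-1/2): +√(49/120)

Admissible pairs with m₁+m₂ = M = 1: (-1/2,3/2), (1/2,1/2), (3/2,-1/2), (5/2,-3/2)
  (m₁,m₂)=(5/2,-3/2): CG² = 1/8, CG = +√(1/8)
  (m₁,m₂)=(3/2,-1/2): CG² = 49/120, CG = +√(49/120)   ← matches the target
  (m₁,m₂)=(1/2,1/2): CG² = 1/60, CG = −√(1/60)
  (m₁,m₂)=(-1/2,3/2): CG² = 9/20, CG = −√(9/20)
Pairs with CG² = 49/120: (3/2,-1/2): +√(49/120)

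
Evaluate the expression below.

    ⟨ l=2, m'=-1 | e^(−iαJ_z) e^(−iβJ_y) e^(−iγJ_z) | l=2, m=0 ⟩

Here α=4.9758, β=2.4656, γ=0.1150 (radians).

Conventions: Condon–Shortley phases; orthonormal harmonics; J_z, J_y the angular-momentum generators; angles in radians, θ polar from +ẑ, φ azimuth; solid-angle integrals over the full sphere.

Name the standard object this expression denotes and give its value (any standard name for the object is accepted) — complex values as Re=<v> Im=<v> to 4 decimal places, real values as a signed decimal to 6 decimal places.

Wigner D-matrix element, Re=-0.1556 Im=0.5772

This is a Wigner D-matrix element — the rotation-matrix element ⟨l m'| R(α,β,γ) |l m⟩ in the angular-momentum basis.
First d^2_{-1,0}(β=2.4656), then the phase factors e^{-i(-1)α} and e^{-i(0)γ}:
c=cos(2.465600/2)=0.331597, s=sin(2.465600/2)=0.943421; N=√[1·6·2·2]=4.898979
k∈{1,2} keeps every argument non-negative
  k=1: (−1)^0·4.8990/(2)·0.3316^3·0.9434^1 = +0.084259
  k=2: (−1)^1·4.8990/(2)·0.3316^1·0.9434^3 = -0.682030
d^2_{-1,0}(2.4656) = +0.084259 -0.682030 = -0.597771
Attach z-rotation phases: D = e^{-i(-1)(4.9758)}·(-0.597771)·e^{-i(0)(0.1150)} = -0.155645+0.577153i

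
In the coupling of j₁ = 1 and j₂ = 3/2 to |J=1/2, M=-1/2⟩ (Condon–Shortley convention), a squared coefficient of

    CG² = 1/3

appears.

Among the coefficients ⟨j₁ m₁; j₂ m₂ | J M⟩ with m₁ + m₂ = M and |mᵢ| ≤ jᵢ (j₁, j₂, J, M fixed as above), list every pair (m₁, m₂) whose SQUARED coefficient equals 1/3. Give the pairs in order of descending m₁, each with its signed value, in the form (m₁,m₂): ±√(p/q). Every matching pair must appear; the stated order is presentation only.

Admissible pairs with m₁+m₂ = M = -1/2: (-1,1/2), (0,-1/2), (1,-3/2)
  (m₁,m₂)=(1,-3/2): CG² = 1/2, CG = +√(1/2)
  (m₁,m₂)=(0,-1/2): CG² = 1/3, CG = −√(1/3)   ← matches the target
  (m₁,m₂)=(-1,1/2): CG² = 1/6, CG = +√(1/6)
Pairs with CG² = 1/3: (0,-1/2): −√(1/3)

(0,-1/2): −√(1/3)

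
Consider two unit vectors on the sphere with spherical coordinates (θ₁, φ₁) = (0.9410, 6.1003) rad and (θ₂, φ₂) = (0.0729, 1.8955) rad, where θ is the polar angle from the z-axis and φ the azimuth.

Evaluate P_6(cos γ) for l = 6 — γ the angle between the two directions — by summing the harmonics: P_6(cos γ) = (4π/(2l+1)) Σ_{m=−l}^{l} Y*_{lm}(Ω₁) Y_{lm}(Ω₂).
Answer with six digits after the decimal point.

0.256630

Summing Y*_{l m}(θ₁,φ₁)·Y_{l m}(θ₂,φ₂) over m ∈ [−6, 6]; prefactor 4π/(2·6+1) = 0.966644:
  term(m=-6) = (0.000000, 0.000000)   from Y*(Ω₁)=(0.061365, -0.119770), Y(Ω₂)=(0.000000, 0.000000)
  term(m=-5) = (-0.000001, 0.000001)   from Y*(Ω₁)=(0.207334, -0.269159), Y(Ω₂)=(-0.000003, 0.000000)
  term(m=-4) = (-0.000019, -0.000038)   from Y*(Ω₁)=(0.318886, -0.286263), Y(Ω₂)=(0.000027, -0.000096)
  term(m=-3) = (0.000329, 0.000016)   from Y*(Ω₁)=(0.140962, -0.086164), Y(Ω₂)=(0.001649, 0.001120)
  term(m=-2) = (0.003886, -0.006259)   from Y*(Ω₁)=(-0.252871, 0.096851), Y(Ω₂)=(-0.021669, 0.016452)
  term(m=-1) = (0.031986, 0.057508)   from Y*(Ω₁)=(-0.276851, 0.051204), Y(Ω₂)=(-0.074565, -0.221513)
  term(m=+0) = (0.193123, 0.000000)   from Y*(Ω₁)=(0.200934, -0.000000), Y(Ω₂)=(0.961126, 0.000000)
  term(m=+1) = (0.031986, -0.057508)   from Y*(Ω₁)=(0.276851, 0.051204), Y(Ω₂)=(0.074565, -0.221513)
  term(m=+2) = (0.003886, 0.006259)   from Y*(Ω₁)=(-0.252871, -0.096851), Y(Ω₂)=(-0.021669, -0.016452)
  term(m=+3) = (0.000329, -0.000016)   from Y*(Ω₁)=(-0.140962, -0.086164), Y(Ω₂)=(-0.001649, 0.001120)
  term(m=+4) = (-0.000019, 0.000038)   from Y*(Ω₁)=(0.318886, 0.286263), Y(Ω₂)=(0.000027, 0.000096)
  term(m=+5) = (-0.000001, -0.000001)   from Y*(Ω₁)=(-0.207334, -0.269159), Y(Ω₂)=(0.000003, 0.000000)
  term(m=+6) = (0.000000, -0.000000)   from Y*(Ω₁)=(0.061365, 0.119770), Y(Ω₂)=(0.000000, -0.000000)
Total Σ_m = (0.265485, -0.000000). Multiply by 0.966644: (0.256630, -0.000000). P_6(cos γ) = 0.256630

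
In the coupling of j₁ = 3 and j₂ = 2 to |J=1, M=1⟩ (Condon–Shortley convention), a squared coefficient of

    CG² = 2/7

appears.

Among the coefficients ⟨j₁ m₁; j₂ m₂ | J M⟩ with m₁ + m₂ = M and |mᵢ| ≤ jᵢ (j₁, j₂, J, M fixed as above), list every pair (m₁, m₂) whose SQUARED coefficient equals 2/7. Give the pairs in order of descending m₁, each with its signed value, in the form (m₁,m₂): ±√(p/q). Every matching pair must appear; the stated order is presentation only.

Admissible pairs with m₁+m₂ = M = 1: (-1,2), (0,1), (1,0), (2,-1), (3,-2)
  (m₁,m₂)=(3,-2): CG² = 3/7, CG = +√(3/7)
  (m₁,m₂)=(2,-1): CG² = 2/7, CG = −√(2/7)   ← matches the target
  (m₁,m₂)=(1,0): CG² = 6/35, CG = +√(6/35)
  (m₁,m₂)=(0,1): CG² = 3/35, CG = −√(3/35)
  (m₁,m₂)=(-1,2): CG² = 1/35, CG = +√(1/35)
Pairs with CG² = 2/7: (2,-1): −√(2/7)

(2,-1): −√(2/7)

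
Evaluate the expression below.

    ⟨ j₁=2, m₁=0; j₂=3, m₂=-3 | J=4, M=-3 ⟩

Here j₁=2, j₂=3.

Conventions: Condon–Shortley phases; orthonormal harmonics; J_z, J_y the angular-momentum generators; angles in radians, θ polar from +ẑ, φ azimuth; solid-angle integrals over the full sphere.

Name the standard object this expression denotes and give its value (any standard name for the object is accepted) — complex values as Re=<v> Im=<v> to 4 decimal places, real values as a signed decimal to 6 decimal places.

Clebsch–Gordan coefficient, +√(9/20) ≈ +0.670820

This is a Clebsch–Gordan (vector-coupling) coefficient.
j₁+j₂−J=1  J+j₁−j₂=3  J−j₁+j₂=5  j₁+j₂+J+1=10
(j₁±m₁, j₂±m₂, J±M) = (2,2,0,6,1,7)
P² = 25920
sum k=0..0:
  [0] +1/240 = 1/240
S = 1/240
C² = P²·S² = 9/20 ; C = +0.670820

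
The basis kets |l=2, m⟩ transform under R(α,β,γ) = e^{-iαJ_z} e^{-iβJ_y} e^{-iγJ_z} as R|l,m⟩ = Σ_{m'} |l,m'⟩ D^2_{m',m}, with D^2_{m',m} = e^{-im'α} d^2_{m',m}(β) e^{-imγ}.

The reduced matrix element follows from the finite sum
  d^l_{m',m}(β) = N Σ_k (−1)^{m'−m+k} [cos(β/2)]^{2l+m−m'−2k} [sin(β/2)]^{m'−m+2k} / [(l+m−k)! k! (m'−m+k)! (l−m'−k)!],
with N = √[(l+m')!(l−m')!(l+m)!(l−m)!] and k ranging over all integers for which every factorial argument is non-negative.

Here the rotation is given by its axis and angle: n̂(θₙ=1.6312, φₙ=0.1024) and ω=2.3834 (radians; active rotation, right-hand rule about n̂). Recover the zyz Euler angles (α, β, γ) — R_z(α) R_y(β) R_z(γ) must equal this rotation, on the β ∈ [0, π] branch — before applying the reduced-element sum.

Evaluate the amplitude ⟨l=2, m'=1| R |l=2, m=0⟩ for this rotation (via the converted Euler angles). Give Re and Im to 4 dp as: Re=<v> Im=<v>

Re=-0.0294 Im=0.6113

Axis–angle → zyz. n̂ = (sinθₙcosφₙ, sinθₙsinφₙ, cosθₙ) = (+0.992948, +0.102035, -0.060367), ω = 2.3834.
R = I cosω + sinω [n̂]ₓ + (1−cosω) n̂n̂ᵀ gives
  R = [+0.975740, +0.216387, -0.033303; +0.133369, -0.708110, -0.693393; -0.173623, +0.672129, -0.719790]
β = atan2(√(R₁₃²+R₂₃²), R₃₃) = 2.374296; α = atan2(R₂₃, R₁₃) mod 2π = 4.664397; γ = atan2(R₃₂, −R₃₁) mod 2π = 1.318004
First d^2_{1,0}(β=2.3743), then the phase factors e^{-i(1)α} and e^{-i(0)γ}:
With c≡cos(β/2)=0.374306 and s≡sin(β/2)=0.927305, N=[6·1·2·2]^{1/2}=4.898979
k: max(0,(0)−(1))=0 … min(2+(0),2−(1))=1
  k=0: (−1)^1·4.8990/(2)·0.3743^3·0.9273^1 = -0.119118
  k=1: (−1)^2·4.8990/(2)·0.3743^1·0.9273^3 = +0.731090
d^2_{1,0}(2.3743) = -0.119118 +0.731090 = +0.611971
Attach z-rotation phases: D = e^{-i(1)(4.6644)}·(+0.611971)·e^{-i(0)(1.3180)} = -0.029359+0.611267i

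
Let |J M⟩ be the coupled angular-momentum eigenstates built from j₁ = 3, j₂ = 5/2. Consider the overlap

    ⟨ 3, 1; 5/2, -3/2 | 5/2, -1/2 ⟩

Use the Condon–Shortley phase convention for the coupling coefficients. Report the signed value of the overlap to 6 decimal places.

triangle: 3!·3!·2!/9! = 72/362880
(j±m)!: 4!·2!·1!·4!·2!·3! = 13824
prefactor² = (2J+1)·Δ·N² = 576/35
  k=0: +1/(0!·3!·2!·1!·1!·1!) = 1/12
  k=1: −1/(1!·2!·1!·0!·2!·2!) = -1/8
Σ = -1/24  ⇒  CG² = 576/35·(-1/24)² = 1/35
CG = −√(1/35) = -0.169031

−√(1/35) = -0.169031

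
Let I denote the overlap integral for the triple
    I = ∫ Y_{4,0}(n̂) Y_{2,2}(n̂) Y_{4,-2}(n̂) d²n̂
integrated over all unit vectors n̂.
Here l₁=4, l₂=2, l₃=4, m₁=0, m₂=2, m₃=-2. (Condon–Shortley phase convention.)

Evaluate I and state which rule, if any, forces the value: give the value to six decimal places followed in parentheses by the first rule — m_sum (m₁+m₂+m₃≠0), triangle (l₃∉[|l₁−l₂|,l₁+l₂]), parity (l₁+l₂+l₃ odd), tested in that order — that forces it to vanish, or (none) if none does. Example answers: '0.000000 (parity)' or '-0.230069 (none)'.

-0.190365 (none)

m-sum 0 ✓  L=10 even ✓  2≤4≤6 ✓
Π(2lᵢ+1) = 9×5×9 = 405
triangle coeff Δ(4,2,4) = 1/13860
Σ_t [0,2]: t=0:+1/192 t=1:−1/36 t=2:+1/192 = -5/288
(3j)²=20/693 [(4 2 4; 0 0 0)], sign=-1
Σ_t [2,2]: t=2:+1/192 = 1/192
(3j)²=3/77 [(4 2 4; 0 2 -2)], sign=+1
⇒ 4πI² = 2700/5929
I = (-1)√(2700/5929/(4π)) = -0.19036462
No selection rule forces the value: the integral is nonzero (none).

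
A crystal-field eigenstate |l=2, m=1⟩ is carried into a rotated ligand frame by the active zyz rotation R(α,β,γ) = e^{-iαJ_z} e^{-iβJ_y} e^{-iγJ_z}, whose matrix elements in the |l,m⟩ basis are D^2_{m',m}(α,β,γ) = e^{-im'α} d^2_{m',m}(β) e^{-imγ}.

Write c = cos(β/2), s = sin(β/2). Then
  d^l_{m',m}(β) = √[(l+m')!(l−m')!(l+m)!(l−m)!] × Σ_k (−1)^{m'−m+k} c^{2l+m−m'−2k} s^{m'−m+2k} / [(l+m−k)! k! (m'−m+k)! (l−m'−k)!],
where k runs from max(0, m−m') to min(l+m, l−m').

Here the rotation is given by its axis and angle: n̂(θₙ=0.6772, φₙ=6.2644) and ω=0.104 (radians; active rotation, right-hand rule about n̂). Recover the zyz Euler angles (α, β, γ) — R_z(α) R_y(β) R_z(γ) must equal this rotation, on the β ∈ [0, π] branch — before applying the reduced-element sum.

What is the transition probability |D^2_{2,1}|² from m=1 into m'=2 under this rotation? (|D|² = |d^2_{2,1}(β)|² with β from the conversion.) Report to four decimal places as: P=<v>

P=0.0042

Axis–angle → zyz. n̂ = (sinθₙcosφₙ, sinθₙsinφₙ, cosθₙ) = (+0.626503, -0.011770, +0.779330), ω = 0.1040.
R = I cosω + sinω [n̂]ₓ + (1−cosω) n̂n̂ᵀ gives
  R = [+0.996718, -0.080944, +0.001416; +0.080864, +0.994598, -0.065088; +0.003860, +0.064989, +0.997878]
β = atan2(√(R₁₃²+R₂₃²), R₃₃) = 0.065150; α = atan2(R₂₃, R₁₃) mod 2π = 4.734143; γ = atan2(R₃₂, −R₃₁) mod 2π = 1.630121
Split into d^2_{2,1}(β=0.0651) × two z-phases.
With c≡cos(β/2)=0.999469 and s≡sin(β/2)=0.032569, N=[24·1·6·1]^{1/2}=12.000000
k: max(0,(1)−(2))=0 … min(2+(1),2−(2))=0
  k=0: (−1)^1·12.0000/(6)·0.9995^3·0.0326^1 = -0.065035
d^2_{2,1}(0.0651) = -0.065035
|D^2_{2,1}|² = |d^2_{2,1}(β)|² = (-0.065035)² = 0.004230 (the z-rotation phases have unit modulus)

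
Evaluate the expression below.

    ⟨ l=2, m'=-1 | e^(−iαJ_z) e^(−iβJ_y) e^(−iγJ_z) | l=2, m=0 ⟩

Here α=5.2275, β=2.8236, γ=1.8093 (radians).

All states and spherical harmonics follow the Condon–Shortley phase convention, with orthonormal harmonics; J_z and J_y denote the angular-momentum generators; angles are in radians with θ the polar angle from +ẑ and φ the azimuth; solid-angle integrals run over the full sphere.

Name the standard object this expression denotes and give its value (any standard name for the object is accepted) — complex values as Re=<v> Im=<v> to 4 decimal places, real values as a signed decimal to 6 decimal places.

Wigner D-matrix element, Re=-0.1792 Im=0.3165

This is a Wigner D-matrix element — the rotation-matrix element ⟨l m'| R(α,β,γ) |l m⟩ in the angular-momentum basis.
First d^2_{-1,0}(β=2.8236), then the phase factors e^{-i(-1)α} and e^{-i(0)γ}:
c=cos(2.823600/2)=0.158327, s=sin(2.823600/2)=0.987387; N=√[1·6·2·2]=4.898979
Admissible k: 1..2 (factorial args all ≥0)
  k=1: (−1)^0·4.8990/(2)·0.1583^3·0.9874^1 = +0.009599
  k=2: (−1)^1·4.8990/(2)·0.1583^1·0.9874^3 = -0.373330
d^2_{-1,0}(2.8236) = +0.009599 -0.373330 = -0.363731
Phases: e^{-i·(-1)·5.2275}=+0.492631-0.870238i, e^{-i·(0)·1.8093}=+1.000000+0.000000i ⇒ D=-0.179185+0.316533i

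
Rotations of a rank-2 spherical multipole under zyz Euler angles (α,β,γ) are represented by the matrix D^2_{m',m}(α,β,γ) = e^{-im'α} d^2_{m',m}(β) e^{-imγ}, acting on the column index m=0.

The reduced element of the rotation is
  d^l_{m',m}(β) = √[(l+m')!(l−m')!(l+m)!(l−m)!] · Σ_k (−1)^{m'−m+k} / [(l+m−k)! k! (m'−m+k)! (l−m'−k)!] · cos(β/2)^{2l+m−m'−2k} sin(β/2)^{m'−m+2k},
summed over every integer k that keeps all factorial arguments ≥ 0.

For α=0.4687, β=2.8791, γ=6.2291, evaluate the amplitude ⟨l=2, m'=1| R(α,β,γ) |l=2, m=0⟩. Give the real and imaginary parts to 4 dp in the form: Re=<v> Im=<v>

D^2_{1,0}(0.4687,2.8791,6.2291) = e^{-i·1·0.4687}·d^2_{1,0}(2.8791)·e^{-i·0·6.2291}. Compute d first:
With c≡cos(β/2)=0.130870 and s≡sin(β/2)=0.991400, N=[6·1·2·2]^{1/2}=4.898979
Admissible k: 0..1 (factorial args all ≥0)
  k=0: (−1)^1·4.8990/(2)·0.1309^3·0.9914^1 = -0.005443
  k=1: (−1)^2·4.8990/(2)·0.1309^1·0.9914^3 = +0.312364
d^2_{1,0}(2.8791) = -0.005443 +0.312364 = +0.306921
Attach z-rotation phases: D = e^{-i(1)(0.4687)}·(+0.306921)·e^{-i(0)(6.2291)} = +0.273822-0.138645i

Re=0.2738 Im=-0.1386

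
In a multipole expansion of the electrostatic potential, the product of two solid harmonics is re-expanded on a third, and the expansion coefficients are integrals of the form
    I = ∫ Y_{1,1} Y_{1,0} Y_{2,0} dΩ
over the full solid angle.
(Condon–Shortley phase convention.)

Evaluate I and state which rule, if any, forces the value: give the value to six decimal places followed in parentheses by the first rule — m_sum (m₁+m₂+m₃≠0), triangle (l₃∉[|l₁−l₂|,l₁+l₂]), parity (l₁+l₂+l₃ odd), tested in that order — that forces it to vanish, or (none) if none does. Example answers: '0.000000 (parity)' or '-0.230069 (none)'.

0.000000 (m_sum)

m-sum = 1 + 0 + 0 = 1 ≠ 0 ⇒ I = 0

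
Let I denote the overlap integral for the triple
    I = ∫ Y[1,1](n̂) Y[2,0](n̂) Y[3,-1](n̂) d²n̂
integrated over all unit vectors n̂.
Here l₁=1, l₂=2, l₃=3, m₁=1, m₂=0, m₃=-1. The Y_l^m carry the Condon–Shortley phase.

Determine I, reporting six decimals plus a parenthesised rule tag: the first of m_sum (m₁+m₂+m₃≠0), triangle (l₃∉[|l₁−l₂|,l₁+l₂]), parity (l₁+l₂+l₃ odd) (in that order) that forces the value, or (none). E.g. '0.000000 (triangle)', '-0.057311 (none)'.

Rules hold: Σm=0, L=6 even, 1≤3≤3.
N = 3·5·7 = 105
Δ = 0!·2!·4!/7! = 1/105
Racah Σ t=0..0: t=0:+1/4 = 1/4
⇒ 3j(1 2 3; 0 0 0)² = 3/35, sgn -1
Racah Σ t=0..0: t=0:+1/8 = 1/8
⇒ 3j(1 2 3; 1 0 -1)² = 2/35, sgn +1
4πI² = N·(3j₀)²·(3jₘ)² = 18/35
I = -1·√(0.514286/4π) = -0.20230066
No selection rule forces the value: the integral is nonzero (none).

-0.202301 (none)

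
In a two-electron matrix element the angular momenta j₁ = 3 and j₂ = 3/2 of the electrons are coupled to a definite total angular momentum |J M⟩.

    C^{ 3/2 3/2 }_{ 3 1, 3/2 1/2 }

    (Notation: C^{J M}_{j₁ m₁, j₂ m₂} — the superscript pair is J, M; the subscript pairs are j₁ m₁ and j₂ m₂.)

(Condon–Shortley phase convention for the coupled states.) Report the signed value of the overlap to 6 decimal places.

j₁+j₂−J=3  J+j₁−j₂=3  J−j₁+j₂=0  j₁+j₂+J+1=7
(j₁±m₁, j₂±m₂, J±M) = (4,2,2,1,3,0)
P² = 576/35
sum k=2..2:
  [2] +1/12 = 1/12
S = 1/12
C² = P²·S² = 4/35 ; C = +0.338062

+√(4/35) ≈ +0.338062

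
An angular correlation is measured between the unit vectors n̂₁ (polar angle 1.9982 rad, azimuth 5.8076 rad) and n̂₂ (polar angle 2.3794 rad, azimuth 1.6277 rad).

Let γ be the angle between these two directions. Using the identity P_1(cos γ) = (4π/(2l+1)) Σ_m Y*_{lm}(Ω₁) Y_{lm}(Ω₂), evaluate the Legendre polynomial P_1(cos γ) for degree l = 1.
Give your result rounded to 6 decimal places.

Summing Y*_{l m}(θ₁,φ₁)·Y_{l m}(θ₂,φ₂) over m ∈ [−1, 1]; prefactor 4π/(2·1+1) = 4.188790:
  term(m=-1) = -0.038081-0.064624i   from Y*(Ω₁)=+0.279523-0.143958i, Y(Ω₂)=-0.013568-0.238181i
  term(m=+0) = +0.071578+0.000000i   from Y*(Ω₁)=-0.202530-0.000000i, Y(Ω₂)=-0.353418+0.000000i
  term(m=+1) = -0.038081+0.064624i   from Y*(Ω₁)=-0.279523-0.143958i, Y(Ω₂)=+0.013568-0.238181i
Σ over m = -0.004583+0.000000i; ×(4π/3) → -0.019198+0.000000i. Real part: -0.019198

-0.019198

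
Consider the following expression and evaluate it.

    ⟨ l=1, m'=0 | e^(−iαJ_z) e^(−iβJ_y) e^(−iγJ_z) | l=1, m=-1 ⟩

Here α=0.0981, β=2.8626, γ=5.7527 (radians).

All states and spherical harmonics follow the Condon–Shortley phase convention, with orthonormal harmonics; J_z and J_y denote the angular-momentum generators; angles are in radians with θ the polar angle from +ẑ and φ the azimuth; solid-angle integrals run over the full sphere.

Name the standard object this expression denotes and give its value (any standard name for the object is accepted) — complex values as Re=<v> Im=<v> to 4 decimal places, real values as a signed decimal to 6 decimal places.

This is a Wigner D-matrix element — the rotation-matrix element ⟨l m'| R(α,β,γ) |l m⟩ in the angular-momentum basis.
D^1_{0,-1}(0.0981,2.8626,5.7527) = e^{-i·0·0.0981}·d^1_{0,-1}(2.8626)·e^{-i·-1·5.7527}. Compute d first:
Half-angle: c=0.139044, s=0.990286. N=√(1·1·1·2)=1.414214
Admissible k: 0..0 (factorial args all ≥0)
  k=0: (−1)^1·1.4142/(1)·0.1390^1·0.9903^1 = -0.194728
d^1_{0,-1}(2.8626) = -0.194728
Phases: e^{-i·(0)·0.0981}=+1.000000+0.000000i, e^{-i·(-1)·5.7527}=+0.862562-0.505952i ⇒ D=-0.167965+0.098523i

Wigner D-matrix element, Re=-0.1680 Im=0.0985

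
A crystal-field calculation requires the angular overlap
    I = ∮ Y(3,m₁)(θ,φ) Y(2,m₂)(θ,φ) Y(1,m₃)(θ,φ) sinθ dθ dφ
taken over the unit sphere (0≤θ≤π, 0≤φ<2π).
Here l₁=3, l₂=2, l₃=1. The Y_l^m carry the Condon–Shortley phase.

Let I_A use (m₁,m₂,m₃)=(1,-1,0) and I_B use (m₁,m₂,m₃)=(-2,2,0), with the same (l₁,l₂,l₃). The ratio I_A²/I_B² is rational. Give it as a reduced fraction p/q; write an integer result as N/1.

8/5

Same 3,2,1: normalisation and zero-m 3j drop out of the ratio.
A: Δ: 4! 2! 0! / 7! → 1/105; sum: t=1:−1/6 = -1/6; 3j²(3 2 1; 1 -1 0) = Δ·Π!·Σ² = 8/105  (sign +1)
B: Δ: 4! 2! 0! / 7! → 1/105; sum: t=4:+1/24 = 1/24; 3j²(3 2 1; -2 2 0) = Δ·Π!·Σ² = 1/21  (sign -1)
I_A²/I_B² = (8/105)/(1/21) = 8/5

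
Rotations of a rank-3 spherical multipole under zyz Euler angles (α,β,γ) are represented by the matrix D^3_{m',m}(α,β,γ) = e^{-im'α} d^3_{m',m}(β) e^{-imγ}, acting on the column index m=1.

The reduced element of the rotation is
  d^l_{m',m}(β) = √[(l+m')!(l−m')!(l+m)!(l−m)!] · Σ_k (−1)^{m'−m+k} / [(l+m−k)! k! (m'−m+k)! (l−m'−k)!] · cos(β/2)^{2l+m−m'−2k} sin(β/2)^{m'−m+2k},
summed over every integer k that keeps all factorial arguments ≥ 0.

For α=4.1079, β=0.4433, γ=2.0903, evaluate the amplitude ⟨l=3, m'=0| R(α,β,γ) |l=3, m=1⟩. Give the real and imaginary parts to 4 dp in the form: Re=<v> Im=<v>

D^3_{0,1}(4.1079,0.4433,2.0903) = e^{-i·0·4.1079}·d^3_{0,1}(0.4433)·e^{-i·1·2.0903}. Compute d first:
With c≡cos(β/2)=0.975536 and s≡sin(β/2)=0.219840, N=[6·6·24·2]^{1/2}=41.569219
Admissible k: 1..3 (factorial args all ≥0)
  k=1: (−1)^0·41.5692/(12)·0.9755^5·0.2198^1 = +0.672842
  k=2: (−1)^1·41.5692/(4)·0.9755^3·0.2198^3 = -0.102508
  k=3: (−1)^2·41.5692/(12)·0.9755^1·0.2198^5 = +0.001735
d^3_{0,1}(0.4433) = +0.672842 -0.102508 +0.001735 = +0.572069
D = (+1.000000+0.000000i)·(+0.572069)·(-0.496449-0.868066i) = -0.284003-0.496593i

Re=-0.2840 Im=-0.4966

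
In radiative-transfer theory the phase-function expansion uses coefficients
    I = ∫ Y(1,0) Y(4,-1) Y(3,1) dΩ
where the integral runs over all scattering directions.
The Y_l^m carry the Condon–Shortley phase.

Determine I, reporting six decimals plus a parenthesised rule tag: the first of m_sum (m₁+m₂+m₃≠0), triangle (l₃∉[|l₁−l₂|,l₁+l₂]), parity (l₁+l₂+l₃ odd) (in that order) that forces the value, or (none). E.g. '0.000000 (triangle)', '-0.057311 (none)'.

Rules hold: Σm=0, L=8 even, 3≤3≤5.
N = 3·9·7 = 189
Δ = 2!·0!·6!/9! = 1/252
Racah Σ t=1..1: t=1:−1/36 = -1/36
⇒ 3j(1 4 3; 0 0 0)² = 4/63, sgn +1
Racah Σ t=1..1: t=1:−1/48 = -1/48
⇒ 3j(1 4 3; 0 -1 1)² = 5/84, sgn -1
4πI² = N·(3j₀)²·(3jₘ)² = 5/7
I = -1·√(0.714286/4π) = -0.23841361
No selection rule forces the value: the integral is nonzero (none).

-0.238414 (none)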